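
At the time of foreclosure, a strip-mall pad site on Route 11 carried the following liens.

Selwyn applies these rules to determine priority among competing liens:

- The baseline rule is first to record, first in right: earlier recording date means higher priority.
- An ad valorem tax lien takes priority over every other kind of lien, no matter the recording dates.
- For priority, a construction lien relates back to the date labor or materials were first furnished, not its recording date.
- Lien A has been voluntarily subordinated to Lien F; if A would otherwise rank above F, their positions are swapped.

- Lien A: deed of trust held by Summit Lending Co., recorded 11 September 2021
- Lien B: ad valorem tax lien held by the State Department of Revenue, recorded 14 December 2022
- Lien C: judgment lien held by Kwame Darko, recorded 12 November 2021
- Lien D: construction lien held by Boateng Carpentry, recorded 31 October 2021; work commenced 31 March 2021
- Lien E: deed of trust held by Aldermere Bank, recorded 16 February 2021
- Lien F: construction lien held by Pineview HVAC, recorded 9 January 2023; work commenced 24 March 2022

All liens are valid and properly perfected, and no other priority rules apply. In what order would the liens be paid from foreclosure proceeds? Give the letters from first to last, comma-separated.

B, E, D, F, C, A

Adjusting effective dates: D relates back to 31 March 2021 (work commenced); F relates back to 24 March 2022 (work commenced).
B, as an ad valorem tax lien, has superpriority and ranks first.
Remaining liens by effective date: E (16 February 2021), D (31 March 2021), A (11 September 2021), C (12 November 2021), F (24 March 2022).
A is senior to F before the subordination, so the two trade places.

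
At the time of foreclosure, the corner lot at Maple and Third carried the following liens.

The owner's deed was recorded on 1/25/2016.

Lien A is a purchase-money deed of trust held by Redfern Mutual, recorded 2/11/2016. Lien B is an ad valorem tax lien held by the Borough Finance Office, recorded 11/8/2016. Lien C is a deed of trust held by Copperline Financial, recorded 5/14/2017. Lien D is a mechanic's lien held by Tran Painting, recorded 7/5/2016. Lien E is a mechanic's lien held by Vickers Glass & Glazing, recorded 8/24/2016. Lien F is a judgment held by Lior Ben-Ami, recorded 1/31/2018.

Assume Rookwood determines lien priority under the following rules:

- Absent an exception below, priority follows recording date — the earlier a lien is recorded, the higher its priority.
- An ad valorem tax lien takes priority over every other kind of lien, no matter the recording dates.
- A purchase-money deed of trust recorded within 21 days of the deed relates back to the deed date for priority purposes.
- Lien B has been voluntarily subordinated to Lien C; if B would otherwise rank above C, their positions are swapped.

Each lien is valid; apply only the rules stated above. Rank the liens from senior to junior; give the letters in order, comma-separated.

C, A, D, E, B, F

Effective dates after the stated exceptions: A's effective date is the deed date, 1/25/2016.
B is an ad valorem tax lien, so it outranks all other liens regardless of date.
Among the remaining liens, by effective date: A (1/25/2016), D (7/5/2016), E (8/24/2016), C (5/14/2017), F (1/31/2018).
Because B would otherwise rank above C, the subordination swaps them.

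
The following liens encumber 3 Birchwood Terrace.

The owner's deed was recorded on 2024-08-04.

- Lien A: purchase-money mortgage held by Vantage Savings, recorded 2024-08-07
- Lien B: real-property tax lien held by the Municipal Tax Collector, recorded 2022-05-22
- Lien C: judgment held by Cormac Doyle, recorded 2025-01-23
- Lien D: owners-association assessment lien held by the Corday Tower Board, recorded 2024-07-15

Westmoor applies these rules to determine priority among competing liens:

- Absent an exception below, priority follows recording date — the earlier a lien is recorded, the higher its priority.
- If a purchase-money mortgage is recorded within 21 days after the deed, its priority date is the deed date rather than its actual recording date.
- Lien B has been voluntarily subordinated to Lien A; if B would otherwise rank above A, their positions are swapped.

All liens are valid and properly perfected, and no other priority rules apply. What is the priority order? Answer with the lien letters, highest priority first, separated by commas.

First, effective dates: A was recorded within the 21-day window, so its effective date is the deed date 2024-08-04.
Sorted by effective date: B (2022-05-22), D (2024-07-15), A (2024-08-04), C (2025-01-23).
B is senior to A before the subordination, so the two trade places.

A, D, B, C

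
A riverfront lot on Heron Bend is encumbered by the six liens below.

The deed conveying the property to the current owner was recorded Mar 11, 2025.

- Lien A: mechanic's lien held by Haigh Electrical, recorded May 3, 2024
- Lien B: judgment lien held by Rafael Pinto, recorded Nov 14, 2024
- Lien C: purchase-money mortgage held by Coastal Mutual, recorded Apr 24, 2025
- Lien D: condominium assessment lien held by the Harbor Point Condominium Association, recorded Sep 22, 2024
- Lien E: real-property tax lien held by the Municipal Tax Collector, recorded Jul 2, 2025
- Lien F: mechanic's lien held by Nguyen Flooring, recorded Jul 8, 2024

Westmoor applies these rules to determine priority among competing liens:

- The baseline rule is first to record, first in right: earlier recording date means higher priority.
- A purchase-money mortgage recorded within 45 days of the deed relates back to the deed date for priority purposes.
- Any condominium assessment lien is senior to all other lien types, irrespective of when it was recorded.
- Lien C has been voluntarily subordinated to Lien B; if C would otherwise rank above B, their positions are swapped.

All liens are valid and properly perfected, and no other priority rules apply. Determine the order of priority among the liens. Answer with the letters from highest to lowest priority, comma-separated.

First, effective dates: C relates back to the deed date Mar 11, 2025.
D is a condominium assessment lien and takes priority over every other lien.
Remaining liens by effective date: A (May 3, 2024), F (Jul 8, 2024), B (Nov 14, 2024), C (Mar 11, 2025), E (Jul 2, 2025).
C already ranks below B; the subordination has no effect.

D, A, F, B, C, E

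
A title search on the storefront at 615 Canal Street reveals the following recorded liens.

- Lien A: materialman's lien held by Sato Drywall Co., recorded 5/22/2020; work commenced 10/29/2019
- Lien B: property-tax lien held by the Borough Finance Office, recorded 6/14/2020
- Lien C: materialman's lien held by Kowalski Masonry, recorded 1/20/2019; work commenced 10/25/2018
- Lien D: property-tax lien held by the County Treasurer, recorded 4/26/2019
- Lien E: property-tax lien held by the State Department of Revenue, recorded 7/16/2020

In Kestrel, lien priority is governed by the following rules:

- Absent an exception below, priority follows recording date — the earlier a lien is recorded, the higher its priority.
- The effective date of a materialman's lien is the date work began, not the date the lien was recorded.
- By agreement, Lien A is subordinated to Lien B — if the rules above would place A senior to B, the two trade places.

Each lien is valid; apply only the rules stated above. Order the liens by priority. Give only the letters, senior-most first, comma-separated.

C, D, B, A, E

Adjusting effective dates: A is treated as recorded 10/29/2019, the work-commencement date; C's effective date is 10/25/2018, when work began.
By effective date, earliest first: C (10/25/2018), D (4/26/2019), A (10/29/2019), B (6/14/2020), E (7/16/2020).
The subordination applies — A was senior to B — so A and B swap.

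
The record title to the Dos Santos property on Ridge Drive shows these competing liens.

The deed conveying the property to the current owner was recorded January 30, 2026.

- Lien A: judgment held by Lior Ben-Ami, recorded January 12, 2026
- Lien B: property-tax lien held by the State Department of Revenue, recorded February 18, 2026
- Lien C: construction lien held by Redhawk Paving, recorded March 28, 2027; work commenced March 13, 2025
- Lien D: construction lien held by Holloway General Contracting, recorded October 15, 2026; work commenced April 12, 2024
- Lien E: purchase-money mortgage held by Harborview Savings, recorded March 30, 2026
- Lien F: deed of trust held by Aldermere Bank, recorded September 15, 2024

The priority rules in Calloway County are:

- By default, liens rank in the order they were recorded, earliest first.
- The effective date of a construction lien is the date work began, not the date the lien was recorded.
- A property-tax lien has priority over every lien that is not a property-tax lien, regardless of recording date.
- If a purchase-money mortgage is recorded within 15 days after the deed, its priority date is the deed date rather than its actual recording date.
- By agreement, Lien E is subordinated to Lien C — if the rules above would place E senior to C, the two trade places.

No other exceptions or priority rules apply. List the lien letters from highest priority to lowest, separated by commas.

Effective dates after the stated exceptions: C relates back to March 13, 2025 (work commenced); D relates back to April 12, 2024 (work commenced); E missed the 15-day window (59 days after the deed), so its recording date stands.
As a property-tax lien, B is senior to every other lien.
Ordering the rest by effective date: D (April 12, 2024), F (September 15, 2024), C (March 13, 2025), A (January 12, 2026), E (March 30, 2026).
E already ranks below C; the subordination has no effect.

B, D, F, C, A, E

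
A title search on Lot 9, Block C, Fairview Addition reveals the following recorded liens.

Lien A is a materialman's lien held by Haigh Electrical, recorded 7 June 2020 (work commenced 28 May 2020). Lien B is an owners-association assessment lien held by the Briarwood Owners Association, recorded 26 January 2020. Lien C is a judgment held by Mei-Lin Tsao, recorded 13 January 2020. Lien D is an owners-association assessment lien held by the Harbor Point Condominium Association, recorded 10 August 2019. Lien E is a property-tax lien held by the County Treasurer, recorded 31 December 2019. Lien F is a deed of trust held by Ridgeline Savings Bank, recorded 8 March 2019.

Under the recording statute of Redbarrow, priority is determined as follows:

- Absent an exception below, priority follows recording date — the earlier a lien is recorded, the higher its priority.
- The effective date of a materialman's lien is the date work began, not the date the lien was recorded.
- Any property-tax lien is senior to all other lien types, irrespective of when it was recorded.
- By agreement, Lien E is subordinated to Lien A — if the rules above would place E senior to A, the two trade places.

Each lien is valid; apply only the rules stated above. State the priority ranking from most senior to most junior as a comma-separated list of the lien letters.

A, F, D, C, B, E

Effective dates: A's effective date is 28 May 2020, when work began.
As a property-tax lien, E is senior to every other lien.
Remaining liens by effective date: F (8 March 2019), D (10 August 2019), C (13 January 2020), B (26 January 2020), A (28 May 2020).
Because E would otherwise rank above A, the subordination swaps them.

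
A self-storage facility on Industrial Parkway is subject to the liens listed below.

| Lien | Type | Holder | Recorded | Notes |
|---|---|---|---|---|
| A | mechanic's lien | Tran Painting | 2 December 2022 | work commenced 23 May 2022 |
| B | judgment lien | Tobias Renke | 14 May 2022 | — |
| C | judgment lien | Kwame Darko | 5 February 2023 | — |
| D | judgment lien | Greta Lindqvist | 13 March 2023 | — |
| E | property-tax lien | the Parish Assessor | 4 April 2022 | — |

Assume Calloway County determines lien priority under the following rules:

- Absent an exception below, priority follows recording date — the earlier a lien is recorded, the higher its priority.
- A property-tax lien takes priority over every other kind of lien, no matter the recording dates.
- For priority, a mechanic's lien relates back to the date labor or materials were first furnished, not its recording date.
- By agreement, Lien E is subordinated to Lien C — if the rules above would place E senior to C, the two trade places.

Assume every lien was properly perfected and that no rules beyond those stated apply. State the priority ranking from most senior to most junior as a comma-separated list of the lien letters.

C, B, A, E, D

Effective dates: A's effective date is 23 May 2022, when work began.
E is a property-tax lien, so it outranks all other liens regardless of date.
Remaining liens by effective date: B (14 May 2022), A (23 May 2022), C (5 February 2023), D (13 March 2023).
E is senior to C before the subordination, so the two trade places.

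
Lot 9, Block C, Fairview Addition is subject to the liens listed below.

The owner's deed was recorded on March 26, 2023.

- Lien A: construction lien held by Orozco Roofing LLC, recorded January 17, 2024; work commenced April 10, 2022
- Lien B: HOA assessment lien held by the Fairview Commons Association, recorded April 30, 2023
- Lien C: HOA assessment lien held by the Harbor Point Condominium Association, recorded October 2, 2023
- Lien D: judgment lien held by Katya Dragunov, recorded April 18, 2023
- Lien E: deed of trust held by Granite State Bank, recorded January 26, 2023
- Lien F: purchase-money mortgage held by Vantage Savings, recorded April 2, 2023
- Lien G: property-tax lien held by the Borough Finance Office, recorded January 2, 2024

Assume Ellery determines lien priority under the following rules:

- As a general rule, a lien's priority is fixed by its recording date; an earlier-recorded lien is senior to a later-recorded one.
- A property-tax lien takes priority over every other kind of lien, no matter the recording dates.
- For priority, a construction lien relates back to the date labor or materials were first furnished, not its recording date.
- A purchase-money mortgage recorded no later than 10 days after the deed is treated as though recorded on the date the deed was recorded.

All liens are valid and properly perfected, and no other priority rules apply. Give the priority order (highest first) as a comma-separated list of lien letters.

G, A, E, F, D, B, C

Effective dates: A is treated as recorded April 10, 2022, the work-commencement date; F's effective date is the deed date, March 26, 2023.
G is a property-tax lien, so it outranks all other liens regardless of date.
Remaining liens by effective date: A (April 10, 2022), E (January 26, 2023), F (March 26, 2023), D (April 18, 2023), B (April 30, 2023), C (October 2, 2023).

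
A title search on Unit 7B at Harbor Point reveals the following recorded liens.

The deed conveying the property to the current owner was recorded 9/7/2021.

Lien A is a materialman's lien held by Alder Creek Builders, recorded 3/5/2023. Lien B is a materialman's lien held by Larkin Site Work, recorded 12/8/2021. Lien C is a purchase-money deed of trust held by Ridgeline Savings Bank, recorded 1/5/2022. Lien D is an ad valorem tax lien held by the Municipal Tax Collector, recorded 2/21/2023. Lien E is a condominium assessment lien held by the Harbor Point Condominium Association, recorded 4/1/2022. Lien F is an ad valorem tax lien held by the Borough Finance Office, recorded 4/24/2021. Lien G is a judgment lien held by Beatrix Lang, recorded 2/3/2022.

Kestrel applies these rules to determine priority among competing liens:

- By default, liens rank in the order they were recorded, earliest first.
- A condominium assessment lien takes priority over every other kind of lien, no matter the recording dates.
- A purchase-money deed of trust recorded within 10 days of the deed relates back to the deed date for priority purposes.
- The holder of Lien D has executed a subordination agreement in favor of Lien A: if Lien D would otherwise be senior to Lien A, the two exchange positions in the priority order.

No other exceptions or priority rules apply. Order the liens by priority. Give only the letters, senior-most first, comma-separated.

E, F, B, C, G, A, D

Adjusting effective dates: C missed the 10-day window (120 days after the deed), so its recording date stands.
E is a condominium assessment lien, so it outranks all other liens regardless of date.
The other liens, earliest effective date first: F (4/24/2021), B (12/8/2021), C (1/5/2022), G (2/3/2022), D (2/21/2023), A (3/5/2023).
D would otherwise be senior to A, so under the subordination agreement D and A exchange positions.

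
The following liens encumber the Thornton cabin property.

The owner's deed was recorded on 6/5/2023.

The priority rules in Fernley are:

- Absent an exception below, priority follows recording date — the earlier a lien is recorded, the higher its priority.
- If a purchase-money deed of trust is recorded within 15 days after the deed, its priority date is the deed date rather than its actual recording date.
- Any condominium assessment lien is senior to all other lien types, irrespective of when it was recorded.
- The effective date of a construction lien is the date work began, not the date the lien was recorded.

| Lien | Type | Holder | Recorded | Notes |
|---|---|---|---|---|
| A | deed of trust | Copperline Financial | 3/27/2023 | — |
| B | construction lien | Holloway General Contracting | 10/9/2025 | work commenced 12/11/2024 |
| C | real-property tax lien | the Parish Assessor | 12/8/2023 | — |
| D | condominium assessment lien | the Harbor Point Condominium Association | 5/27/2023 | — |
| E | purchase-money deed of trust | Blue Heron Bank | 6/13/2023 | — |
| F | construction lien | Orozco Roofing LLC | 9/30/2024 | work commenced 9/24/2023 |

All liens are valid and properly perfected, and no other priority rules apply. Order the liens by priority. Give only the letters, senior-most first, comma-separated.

Effective dates after the stated exceptions: B's effective date is 12/11/2024, when work began; E relates back to the deed date 6/5/2023; F is treated as recorded 9/24/2023, the work-commencement date.
As a condominium assessment lien, D is senior to every other lien.
Ordering the rest by effective date: A (3/27/2023), E (6/5/2023), F (9/24/2023), C (12/8/2023), B (12/11/2024).

D, A, E, F, C, B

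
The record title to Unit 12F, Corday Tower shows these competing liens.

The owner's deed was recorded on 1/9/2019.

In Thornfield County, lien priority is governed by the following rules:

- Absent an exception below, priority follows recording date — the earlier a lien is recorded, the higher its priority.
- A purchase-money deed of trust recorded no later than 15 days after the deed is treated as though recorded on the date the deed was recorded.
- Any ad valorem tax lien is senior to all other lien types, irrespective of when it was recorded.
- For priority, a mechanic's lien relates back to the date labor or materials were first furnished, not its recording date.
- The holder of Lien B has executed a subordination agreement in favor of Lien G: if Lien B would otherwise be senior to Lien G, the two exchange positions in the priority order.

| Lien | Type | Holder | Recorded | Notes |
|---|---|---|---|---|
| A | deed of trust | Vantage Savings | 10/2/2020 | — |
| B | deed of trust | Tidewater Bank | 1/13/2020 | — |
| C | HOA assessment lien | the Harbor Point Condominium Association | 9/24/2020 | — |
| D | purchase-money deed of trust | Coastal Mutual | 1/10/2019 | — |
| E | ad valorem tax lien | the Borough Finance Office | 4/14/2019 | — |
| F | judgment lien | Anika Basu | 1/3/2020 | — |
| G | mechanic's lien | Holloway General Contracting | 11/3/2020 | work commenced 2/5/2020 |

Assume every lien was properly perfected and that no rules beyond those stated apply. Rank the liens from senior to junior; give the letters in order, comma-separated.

E, D, F, G, B, C, A

Adjusting effective dates: D relates back to the deed date 1/9/2019; G is treated as recorded 2/5/2020, the work-commencement date.
As an ad valorem tax lien, E is senior to every other lien.
Ordering the rest by effective date: D (1/9/2019), F (1/3/2020), B (1/13/2020), G (2/5/2020), C (9/24/2020), A (10/2/2020).
B is senior to G before the subordination, so the two trade places.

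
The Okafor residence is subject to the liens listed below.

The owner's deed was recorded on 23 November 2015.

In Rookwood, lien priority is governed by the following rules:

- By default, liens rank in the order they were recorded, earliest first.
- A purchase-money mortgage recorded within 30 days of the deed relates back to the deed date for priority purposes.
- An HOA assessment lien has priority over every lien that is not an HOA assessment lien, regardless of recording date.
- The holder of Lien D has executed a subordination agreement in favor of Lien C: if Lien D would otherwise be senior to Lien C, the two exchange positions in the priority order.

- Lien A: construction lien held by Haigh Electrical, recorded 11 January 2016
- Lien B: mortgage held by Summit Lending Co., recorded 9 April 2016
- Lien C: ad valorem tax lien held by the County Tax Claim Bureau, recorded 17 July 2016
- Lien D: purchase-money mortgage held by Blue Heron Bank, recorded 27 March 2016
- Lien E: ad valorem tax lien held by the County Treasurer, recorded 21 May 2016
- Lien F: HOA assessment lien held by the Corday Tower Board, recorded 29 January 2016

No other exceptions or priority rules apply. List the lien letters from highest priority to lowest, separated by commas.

First, effective dates: D was recorded 125 days after the deed, outside the 30-day window, so it keeps its recording date.
F, as an HOA assessment lien, has superpriority and ranks first.
The other liens, earliest effective date first: A (11 January 2016), D (27 March 2016), B (9 April 2016), E (21 May 2016), C (17 July 2016).
Because D would otherwise rank above C, the subordination swaps them.

F, A, C, B, E, D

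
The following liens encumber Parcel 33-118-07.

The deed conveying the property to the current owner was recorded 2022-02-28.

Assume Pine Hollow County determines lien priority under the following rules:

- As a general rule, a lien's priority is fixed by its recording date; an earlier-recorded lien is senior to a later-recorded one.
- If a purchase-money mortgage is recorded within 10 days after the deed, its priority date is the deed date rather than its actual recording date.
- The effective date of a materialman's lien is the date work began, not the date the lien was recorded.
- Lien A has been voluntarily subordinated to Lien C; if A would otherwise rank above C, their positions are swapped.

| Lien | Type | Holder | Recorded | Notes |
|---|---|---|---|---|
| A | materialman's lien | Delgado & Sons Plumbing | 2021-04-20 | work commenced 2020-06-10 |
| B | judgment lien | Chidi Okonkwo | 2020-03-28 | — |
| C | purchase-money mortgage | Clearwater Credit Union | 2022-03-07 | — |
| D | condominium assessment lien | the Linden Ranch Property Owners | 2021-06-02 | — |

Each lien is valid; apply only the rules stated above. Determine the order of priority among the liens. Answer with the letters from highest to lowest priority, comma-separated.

Effective dates after the stated exceptions: A is treated as recorded 2020-06-10, the work-commencement date; C was recorded within the 10-day window, so its effective date is the deed date 2022-02-28.
Sorted by effective date: B (2020-03-28), A (2020-06-10), D (2021-06-02), C (2022-02-28).
The subordination applies — A was senior to C — so A and C swap.

B, C, D, A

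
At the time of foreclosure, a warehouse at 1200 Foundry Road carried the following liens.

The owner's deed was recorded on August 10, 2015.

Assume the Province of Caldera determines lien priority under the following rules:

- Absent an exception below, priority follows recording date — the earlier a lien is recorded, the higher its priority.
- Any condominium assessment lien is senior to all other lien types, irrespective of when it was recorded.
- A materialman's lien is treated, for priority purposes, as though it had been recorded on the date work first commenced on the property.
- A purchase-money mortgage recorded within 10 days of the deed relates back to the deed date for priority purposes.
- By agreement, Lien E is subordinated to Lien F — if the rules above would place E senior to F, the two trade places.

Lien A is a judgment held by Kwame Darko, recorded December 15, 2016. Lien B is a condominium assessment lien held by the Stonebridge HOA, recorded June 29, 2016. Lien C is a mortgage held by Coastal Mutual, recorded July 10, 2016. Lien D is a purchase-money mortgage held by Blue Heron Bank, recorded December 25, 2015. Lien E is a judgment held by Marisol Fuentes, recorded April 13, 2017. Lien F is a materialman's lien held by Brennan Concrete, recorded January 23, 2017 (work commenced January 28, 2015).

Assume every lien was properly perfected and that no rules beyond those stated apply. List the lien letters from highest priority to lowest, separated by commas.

B, F, D, C, A, E

Adjusting effective dates: D missed the 10-day window (137 days after the deed), so its recording date stands; F relates back to January 28, 2015 (work commenced).
B is a condominium assessment lien, so it outranks all other liens regardless of date.
Remaining liens by effective date: F (January 28, 2015), D (December 25, 2015), C (July 10, 2016), A (December 15, 2016), E (April 13, 2017).
Since E is not senior to F, the subordination leaves the order unchanged.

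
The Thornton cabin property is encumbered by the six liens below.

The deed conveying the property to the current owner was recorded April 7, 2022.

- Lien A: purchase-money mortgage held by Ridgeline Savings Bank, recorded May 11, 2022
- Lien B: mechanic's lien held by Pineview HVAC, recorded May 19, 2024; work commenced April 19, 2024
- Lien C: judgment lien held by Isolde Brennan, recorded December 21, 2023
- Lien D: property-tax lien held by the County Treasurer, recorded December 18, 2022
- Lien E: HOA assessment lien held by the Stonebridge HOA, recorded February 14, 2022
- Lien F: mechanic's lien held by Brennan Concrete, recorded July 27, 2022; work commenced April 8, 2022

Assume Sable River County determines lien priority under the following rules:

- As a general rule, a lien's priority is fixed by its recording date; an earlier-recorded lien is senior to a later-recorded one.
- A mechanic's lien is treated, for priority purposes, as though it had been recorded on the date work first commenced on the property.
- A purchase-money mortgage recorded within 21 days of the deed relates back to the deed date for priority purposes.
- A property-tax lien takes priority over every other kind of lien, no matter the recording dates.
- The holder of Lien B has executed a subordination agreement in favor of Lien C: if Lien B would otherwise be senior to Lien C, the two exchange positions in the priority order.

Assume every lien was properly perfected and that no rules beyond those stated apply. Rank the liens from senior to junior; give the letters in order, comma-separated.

Effective dates after the stated exceptions: A missed the 21-day window (34 days after the deed), so its recording date stands; B relates back to April 19, 2024 (work commenced); F's effective date is April 8, 2022, when work began.
D is a property-tax lien and takes priority over every other lien.
The other liens, earliest effective date first: E (February 14, 2022), F (April 8, 2022), A (May 11, 2022), C (December 21, 2023), B (April 19, 2024).
B is already junior to C, so the subordination agreement changes nothing.

D, E, F, A, C, B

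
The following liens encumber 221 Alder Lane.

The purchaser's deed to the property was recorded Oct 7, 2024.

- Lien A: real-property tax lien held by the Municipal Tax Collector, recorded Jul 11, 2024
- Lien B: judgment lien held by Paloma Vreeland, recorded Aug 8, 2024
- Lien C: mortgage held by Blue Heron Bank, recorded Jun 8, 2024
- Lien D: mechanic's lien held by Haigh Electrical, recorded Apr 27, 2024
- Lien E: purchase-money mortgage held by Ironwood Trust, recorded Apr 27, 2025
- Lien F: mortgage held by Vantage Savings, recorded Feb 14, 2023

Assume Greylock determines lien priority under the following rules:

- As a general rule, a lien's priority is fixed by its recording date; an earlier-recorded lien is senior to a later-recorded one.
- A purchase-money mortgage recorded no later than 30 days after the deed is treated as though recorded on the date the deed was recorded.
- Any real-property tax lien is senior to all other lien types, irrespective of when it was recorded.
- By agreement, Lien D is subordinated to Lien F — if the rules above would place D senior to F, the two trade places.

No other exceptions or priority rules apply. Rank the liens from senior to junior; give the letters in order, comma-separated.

Effective dates after the stated exceptions: E was recorded 202 days after the deed — beyond 30 days — so no relation-back applies.
A is a real-property tax lien and takes priority over every other lien.
Ordering the rest by effective date: F (Feb 14, 2023), D (Apr 27, 2024), C (Jun 8, 2024), B (Aug 8, 2024), E (Apr 27, 2025).
Since D is not senior to F, the subordination leaves the order unchanged.

A, F, D, C, B, E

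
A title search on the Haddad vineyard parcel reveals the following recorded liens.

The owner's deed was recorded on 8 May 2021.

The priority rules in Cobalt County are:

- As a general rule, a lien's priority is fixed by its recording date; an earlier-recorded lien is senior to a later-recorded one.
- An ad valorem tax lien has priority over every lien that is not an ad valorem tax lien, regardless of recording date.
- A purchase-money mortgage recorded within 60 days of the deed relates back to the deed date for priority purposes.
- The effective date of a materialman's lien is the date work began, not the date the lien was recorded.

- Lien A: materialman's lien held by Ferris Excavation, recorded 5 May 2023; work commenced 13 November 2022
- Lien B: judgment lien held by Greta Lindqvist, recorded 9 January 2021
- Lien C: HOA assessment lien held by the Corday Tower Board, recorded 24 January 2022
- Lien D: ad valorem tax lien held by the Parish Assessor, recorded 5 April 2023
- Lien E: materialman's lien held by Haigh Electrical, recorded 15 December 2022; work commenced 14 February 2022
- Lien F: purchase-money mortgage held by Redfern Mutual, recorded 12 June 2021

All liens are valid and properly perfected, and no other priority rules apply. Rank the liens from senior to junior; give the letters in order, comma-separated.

D, B, F, C, E, A

First, effective dates: A relates back to 13 November 2022 (work commenced); E's effective date is 14 February 2022, when work began; F was recorded within the 60-day window, so its effective date is the deed date 8 May 2021.
D is an ad valorem tax lien, so it outranks all other liens regardless of date.
Ordering the rest by effective date: B (9 January 2021), F (8 May 2021), C (24 January 2022), E (14 February 2022), A (13 November 2022).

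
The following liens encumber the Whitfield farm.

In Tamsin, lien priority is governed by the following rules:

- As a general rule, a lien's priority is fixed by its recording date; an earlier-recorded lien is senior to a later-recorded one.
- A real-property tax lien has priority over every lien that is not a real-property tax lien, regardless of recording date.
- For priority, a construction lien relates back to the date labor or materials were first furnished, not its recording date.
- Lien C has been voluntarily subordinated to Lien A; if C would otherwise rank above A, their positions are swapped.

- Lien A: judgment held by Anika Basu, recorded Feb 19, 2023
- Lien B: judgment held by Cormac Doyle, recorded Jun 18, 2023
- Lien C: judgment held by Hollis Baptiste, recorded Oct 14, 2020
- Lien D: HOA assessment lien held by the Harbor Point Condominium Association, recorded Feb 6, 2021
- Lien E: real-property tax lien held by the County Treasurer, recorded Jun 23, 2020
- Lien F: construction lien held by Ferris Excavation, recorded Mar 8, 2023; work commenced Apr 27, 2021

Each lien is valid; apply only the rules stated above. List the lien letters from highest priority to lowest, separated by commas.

E, A, D, F, C, B

First, effective dates: F's effective date is Apr 27, 2021, when work began.
E is a real-property tax lien, so it outranks all other liens regardless of date.
Remaining liens by effective date: C (Oct 14, 2020), D (Feb 6, 2021), F (Apr 27, 2021), A (Feb 19, 2023), B (Jun 18, 2023).
C is senior to A before the subordination, so the two trade places.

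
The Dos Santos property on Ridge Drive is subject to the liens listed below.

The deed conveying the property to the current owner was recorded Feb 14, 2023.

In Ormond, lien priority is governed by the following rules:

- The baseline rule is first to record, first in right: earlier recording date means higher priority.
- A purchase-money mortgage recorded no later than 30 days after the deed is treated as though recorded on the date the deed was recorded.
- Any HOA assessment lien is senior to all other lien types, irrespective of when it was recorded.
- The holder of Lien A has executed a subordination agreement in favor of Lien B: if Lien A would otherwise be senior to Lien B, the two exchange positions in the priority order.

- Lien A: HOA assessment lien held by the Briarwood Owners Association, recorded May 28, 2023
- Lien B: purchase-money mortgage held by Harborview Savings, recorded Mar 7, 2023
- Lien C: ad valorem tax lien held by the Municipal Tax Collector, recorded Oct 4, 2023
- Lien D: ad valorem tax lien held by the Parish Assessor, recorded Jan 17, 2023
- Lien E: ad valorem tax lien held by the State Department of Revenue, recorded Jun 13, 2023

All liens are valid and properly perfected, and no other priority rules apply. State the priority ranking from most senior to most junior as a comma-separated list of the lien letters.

B, D, A, E, C

Effective dates after the stated exceptions: B's effective date is the deed date, Feb 14, 2023.
As an HOA assessment lien, A is senior to every other lien.
Ordering the rest by effective date: D (Jan 17, 2023), B (Feb 14, 2023), E (Jun 13, 2023), C (Oct 4, 2023).
Because A would otherwise rank above B, the subordination swaps them.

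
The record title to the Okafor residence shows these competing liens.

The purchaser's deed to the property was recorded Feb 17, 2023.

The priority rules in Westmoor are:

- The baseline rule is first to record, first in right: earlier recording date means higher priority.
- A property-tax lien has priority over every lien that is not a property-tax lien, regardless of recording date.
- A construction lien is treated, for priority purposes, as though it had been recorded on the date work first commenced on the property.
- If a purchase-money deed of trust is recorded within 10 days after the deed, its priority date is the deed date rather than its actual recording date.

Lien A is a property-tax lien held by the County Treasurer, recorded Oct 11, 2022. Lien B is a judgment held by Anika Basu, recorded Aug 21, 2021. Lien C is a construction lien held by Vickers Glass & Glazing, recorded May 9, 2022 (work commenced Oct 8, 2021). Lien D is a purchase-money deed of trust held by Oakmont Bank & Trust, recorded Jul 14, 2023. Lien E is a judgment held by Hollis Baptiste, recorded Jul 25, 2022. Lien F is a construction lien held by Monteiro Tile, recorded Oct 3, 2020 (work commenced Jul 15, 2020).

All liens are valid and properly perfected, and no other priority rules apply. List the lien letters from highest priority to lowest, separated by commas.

Effective dates after the stated exceptions: C relates back to Oct 8, 2021 (work commenced); D missed the 10-day window (147 days after the deed), so its recording date stands; F's effective date is Jul 15, 2020, when work began.
A is a property-tax lien and takes priority over every other lien.
Remaining liens by effective date: F (Jul 15, 2020), B (Aug 21, 2021), C (Oct 8, 2021), E (Jul 25, 2022), D (Jul 14, 2023).

A, F, B, C, E, D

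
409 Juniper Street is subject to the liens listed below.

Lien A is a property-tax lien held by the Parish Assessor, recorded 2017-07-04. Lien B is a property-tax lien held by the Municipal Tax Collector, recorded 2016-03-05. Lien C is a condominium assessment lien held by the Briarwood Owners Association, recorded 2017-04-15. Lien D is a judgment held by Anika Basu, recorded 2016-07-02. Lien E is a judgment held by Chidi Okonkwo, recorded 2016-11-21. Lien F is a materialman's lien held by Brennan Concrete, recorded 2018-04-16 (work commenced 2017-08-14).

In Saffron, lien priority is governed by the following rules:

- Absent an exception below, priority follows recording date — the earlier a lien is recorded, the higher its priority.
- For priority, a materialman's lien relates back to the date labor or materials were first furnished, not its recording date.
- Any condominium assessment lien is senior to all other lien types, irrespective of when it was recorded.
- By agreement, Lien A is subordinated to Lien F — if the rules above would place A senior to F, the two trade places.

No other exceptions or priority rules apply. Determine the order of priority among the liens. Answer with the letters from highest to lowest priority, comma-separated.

First, effective dates: F relates back to 2017-08-14 (work commenced).
C is a condominium assessment lien, so it outranks all other liens regardless of date.
Ordering the rest by effective date: B (2016-03-05), D (2016-07-02), E (2016-11-21), A (2017-07-04), F (2017-08-14).
A would otherwise be senior to F, so under the subordination agreement A and F exchange positions.

C, B, D, E, F, A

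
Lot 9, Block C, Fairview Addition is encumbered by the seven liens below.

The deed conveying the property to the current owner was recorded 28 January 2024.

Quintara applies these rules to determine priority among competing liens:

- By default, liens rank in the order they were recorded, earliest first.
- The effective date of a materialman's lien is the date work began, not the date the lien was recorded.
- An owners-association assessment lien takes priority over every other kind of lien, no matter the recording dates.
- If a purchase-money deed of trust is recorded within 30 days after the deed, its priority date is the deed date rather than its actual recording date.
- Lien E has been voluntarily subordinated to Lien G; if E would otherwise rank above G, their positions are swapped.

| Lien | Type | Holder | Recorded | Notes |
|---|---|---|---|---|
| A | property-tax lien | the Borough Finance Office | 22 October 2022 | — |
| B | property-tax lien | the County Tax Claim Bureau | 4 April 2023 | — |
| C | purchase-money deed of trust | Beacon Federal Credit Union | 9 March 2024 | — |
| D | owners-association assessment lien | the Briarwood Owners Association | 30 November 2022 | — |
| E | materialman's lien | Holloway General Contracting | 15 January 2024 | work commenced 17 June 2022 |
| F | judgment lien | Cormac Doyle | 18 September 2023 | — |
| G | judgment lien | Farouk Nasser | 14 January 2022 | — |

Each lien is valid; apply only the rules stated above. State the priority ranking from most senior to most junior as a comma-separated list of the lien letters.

D, G, E, A, B, F, C

Adjusting effective dates: C was recorded 41 days after the deed, outside the 30-day window, so it keeps its recording date; E is treated as recorded 17 June 2022, the work-commencement date.
As an owners-association assessment lien, D is senior to every other lien.
Among the remaining liens, by effective date: G (14 January 2022), E (17 June 2022), A (22 October 2022), B (4 April 2023), F (18 September 2023), C (9 March 2024).
Since E is not senior to G, the subordination leaves the order unchanged.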